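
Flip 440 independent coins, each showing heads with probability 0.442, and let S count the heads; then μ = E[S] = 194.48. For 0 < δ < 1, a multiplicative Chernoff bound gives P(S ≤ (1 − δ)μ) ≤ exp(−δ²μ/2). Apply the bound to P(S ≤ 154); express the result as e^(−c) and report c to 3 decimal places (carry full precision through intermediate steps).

Write 154 = (1 − δ)μ, so δ = 1 − 154/194.48 = 0.2081448…
Then the exponent is δ²μ/2 = (μ − 154)²/(2μ) = 4.212851.

4.213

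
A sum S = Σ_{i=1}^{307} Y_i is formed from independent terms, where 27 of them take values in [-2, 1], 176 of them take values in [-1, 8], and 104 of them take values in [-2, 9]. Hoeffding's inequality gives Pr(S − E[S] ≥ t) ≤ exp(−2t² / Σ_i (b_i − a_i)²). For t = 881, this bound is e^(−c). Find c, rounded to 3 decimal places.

57.317

Σ(b_i − a_i)² = 27·3² + 176·9² + 104·11² = 27083.
c = 2t² / 27083 = 2·881² / 27083 = 57.3172.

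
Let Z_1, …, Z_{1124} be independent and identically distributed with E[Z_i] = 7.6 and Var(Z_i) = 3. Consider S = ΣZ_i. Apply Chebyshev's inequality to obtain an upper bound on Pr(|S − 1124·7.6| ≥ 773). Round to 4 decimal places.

Var(S) = n·Var(Z_i) = 1124·3 = 3372.
Chebyshev: Pr(|S − 1124·7.6| ≥ 773) ≤ Var(S)/773² = 3372/597529 = 0.0056.

0.0056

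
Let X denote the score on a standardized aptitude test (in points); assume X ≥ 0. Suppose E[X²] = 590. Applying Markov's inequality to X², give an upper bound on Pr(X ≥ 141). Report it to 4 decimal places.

Since X ≥ 0, the event {X ≥ 141} is the same as {X² ≥ 19881}.
Markov's inequality applied to X² gives Pr(X² ≥ 19881) ≤ E[X²]/19881 = 590/19881 = 0.0297.

0.0297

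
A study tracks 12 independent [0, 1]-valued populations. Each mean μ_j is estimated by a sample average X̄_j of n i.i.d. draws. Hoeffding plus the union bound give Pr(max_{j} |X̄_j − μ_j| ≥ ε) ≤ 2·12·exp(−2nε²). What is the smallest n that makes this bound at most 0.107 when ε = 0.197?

Need 2·12·exp(−2nε²) ≤ 0.107, i.e. exp(−2nε²) ≤ 0.107/24.
So 2nε² ≥ ln(24/0.107) = 5.412980.
Hence n ≥ 5.412980/(2·0.197²) = 69.739.
The smallest integer n is 70.

70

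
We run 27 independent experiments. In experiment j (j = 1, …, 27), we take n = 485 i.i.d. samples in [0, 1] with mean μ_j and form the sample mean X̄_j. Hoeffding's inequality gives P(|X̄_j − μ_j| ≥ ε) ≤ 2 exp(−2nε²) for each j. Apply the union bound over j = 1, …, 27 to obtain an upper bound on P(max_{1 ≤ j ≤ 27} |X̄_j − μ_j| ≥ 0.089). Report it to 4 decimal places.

0.0249

Per-experiment Hoeffding bound: 2·exp(−2·485·0.089²) = 2·exp(−7.68337) = 0.00092084.
Union bound over 27 events: 27·0.00092084 = 0.02486.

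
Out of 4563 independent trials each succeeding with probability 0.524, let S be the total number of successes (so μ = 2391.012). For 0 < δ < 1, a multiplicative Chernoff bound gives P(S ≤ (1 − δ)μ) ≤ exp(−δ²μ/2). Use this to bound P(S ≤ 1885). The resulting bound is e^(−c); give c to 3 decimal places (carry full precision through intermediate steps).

Write 1885 = (1 − δ)μ, so δ = 1 − 1885/2391.012 = 0.2116309…
Then the exponent is δ²μ/2 = (μ − 1885)²/(2μ) = 53.543885.

53.544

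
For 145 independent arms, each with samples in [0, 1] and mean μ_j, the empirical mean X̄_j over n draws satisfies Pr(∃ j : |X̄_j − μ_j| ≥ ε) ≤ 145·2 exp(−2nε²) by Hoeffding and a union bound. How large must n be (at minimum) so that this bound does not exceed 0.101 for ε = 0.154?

Need 2·145·exp(−2nε²) ≤ 0.101, i.e. exp(−2nε²) ≤ 0.101/290.
So 2nε² ≥ ln(290/0.101) = 7.962516.
Hence n ≥ 7.962516/(2·0.154²) = 167.872.
The smallest integer n is 168.

168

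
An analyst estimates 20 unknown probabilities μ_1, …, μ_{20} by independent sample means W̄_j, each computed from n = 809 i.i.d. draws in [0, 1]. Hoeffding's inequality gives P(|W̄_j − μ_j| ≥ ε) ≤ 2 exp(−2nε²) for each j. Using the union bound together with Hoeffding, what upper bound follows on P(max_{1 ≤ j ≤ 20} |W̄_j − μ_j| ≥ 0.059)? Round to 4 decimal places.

Per-experiment Hoeffding bound: 2·exp(−2·809·0.059²) = 2·exp(−5.63226) = 0.007161.
Union bound over 20 events: 20·0.007161 = 0.14322.

0.1432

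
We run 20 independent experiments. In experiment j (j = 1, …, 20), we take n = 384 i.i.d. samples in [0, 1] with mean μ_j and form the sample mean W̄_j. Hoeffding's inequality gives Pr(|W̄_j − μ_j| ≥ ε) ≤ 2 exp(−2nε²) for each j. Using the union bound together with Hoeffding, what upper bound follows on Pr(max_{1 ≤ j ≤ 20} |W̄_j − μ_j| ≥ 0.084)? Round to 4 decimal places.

0.1773

Per-experiment Hoeffding bound: 2·exp(−2·384·0.084²) = 2·exp(−5.41901) = 0.0088631.
Union bound over 20 events: 20·0.0088631 = 0.17726.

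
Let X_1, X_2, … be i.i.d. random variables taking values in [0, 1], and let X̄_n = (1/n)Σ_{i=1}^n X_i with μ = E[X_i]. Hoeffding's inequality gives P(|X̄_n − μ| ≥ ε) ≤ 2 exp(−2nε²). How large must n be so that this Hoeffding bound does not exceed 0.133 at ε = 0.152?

59

Require 2·exp(−2nε²) ≤ 0.133, i.e. 2nε² ≥ ln(2/0.133) = 2.710553.
So n ≥ 2.710553 / (2·0.152²) = 58.660.
The smallest integer n is 59.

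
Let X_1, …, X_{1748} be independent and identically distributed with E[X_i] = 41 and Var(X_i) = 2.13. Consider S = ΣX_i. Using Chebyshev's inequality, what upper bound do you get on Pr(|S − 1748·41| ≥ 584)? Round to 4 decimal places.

Var(S) = n·Var(X_i) = 1748·2.13 = 3723.24.
Chebyshev: Pr(|S − 1748·41| ≥ 584) ≤ Var(S)/584² = 3723.24/341056 = 0.0109.

0.0109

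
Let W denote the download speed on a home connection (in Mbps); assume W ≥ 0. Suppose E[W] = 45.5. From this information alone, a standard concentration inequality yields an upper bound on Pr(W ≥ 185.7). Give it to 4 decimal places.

Only the mean of a non-negative variable is known, so Markov's inequality is the applicable tail bound.
Markov's inequality: for a non-negative random variable, Pr(W ≥ a) ≤ E[W]/a.
Here E[W] = 45.5 and a = 185.7, so the bound is 45.5/185.7 = 0.2450.

0.2450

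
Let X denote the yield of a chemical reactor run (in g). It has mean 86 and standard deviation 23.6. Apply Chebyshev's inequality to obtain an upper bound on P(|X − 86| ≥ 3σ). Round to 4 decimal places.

Chebyshev: P(|X − μ| ≥ t) ≤ Var(X)/t².
Var(X) = σ² = 23.6² = 556.96.
t = 3·23.6 = 70.8.
Bound = 556.96 / 5012.64 = 0.1111.

0.1111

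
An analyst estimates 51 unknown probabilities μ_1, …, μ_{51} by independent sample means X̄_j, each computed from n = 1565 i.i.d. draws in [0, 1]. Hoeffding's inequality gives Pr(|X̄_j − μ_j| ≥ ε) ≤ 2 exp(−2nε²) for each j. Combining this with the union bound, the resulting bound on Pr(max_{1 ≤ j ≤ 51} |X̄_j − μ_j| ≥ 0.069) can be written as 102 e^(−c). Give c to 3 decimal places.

14.902

Union bound over the 51 events: Pr(max_{1 ≤ j ≤ 51} |X̄_j − μ_j| ≥ 0.069) ≤ 51·2·exp(−2nε²) = 102 exp(−2·1565·0.069²).
So c = 2·1565·0.069² = 14.9019.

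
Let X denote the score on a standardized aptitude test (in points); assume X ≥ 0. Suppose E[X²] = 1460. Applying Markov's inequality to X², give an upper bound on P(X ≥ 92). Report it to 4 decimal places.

Since X ≥ 0, the event {X ≥ 92} is the same as {X² ≥ 8464}.
Markov's inequality applied to X² gives P(X² ≥ 8464) ≤ E[X²]/8464 = 1460/8464 = 0.1725.

0.1725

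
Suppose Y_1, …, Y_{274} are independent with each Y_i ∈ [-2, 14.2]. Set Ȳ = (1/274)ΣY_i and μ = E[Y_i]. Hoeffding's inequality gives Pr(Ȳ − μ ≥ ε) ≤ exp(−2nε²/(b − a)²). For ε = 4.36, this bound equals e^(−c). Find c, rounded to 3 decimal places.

39.694

c = 2nε²/(b − a)² = 2·274·4.36² / 16.2² = 39.6939.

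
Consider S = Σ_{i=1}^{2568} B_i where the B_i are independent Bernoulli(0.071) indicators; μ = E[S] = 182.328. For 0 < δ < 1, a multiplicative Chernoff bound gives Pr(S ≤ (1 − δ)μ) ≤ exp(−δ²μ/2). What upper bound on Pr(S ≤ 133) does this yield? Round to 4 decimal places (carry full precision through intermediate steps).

0.0013

Write 133 = (1 − δ)μ, so δ = 1 − 133/182.328 = 0.2705454…
Then the exponent is δ²μ/2 = (μ − 133)²/(2μ) = 6.672732.
Bound = exp(−6.672732) = 0.00126.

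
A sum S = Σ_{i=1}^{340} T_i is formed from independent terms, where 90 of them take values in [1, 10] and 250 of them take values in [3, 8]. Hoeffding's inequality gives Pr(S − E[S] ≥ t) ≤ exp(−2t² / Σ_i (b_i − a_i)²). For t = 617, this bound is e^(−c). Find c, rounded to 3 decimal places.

56.232

Σ(b_i − a_i)² = 90·9² + 250·5² = 13540.
c = 2t² / 13540 = 2·617² / 13540 = 56.2318.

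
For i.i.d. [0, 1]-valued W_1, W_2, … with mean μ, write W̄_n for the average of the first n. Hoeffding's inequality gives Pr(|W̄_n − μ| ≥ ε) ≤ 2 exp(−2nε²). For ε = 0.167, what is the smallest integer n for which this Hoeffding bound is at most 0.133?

Require 2·exp(−2nε²) ≤ 0.133, i.e. 2nε² ≥ ln(2/0.133) = 2.710553.
So n ≥ 2.710553 / (2·0.167²) = 48.595.
The smallest integer n is 49.

49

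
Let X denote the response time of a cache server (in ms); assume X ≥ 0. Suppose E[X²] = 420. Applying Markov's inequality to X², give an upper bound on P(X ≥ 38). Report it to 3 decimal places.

Since X ≥ 0, the event {X ≥ 38} is the same as {X² ≥ 1444}.
Markov's inequality applied to X² gives P(X² ≥ 1444) ≤ E[X²]/1444 = 420/1444 = 0.2909.

0.291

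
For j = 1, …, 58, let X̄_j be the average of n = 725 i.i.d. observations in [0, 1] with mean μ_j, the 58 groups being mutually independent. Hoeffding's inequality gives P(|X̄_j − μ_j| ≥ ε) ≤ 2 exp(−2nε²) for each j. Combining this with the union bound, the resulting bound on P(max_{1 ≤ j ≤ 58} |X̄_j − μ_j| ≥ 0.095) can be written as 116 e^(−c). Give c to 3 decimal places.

13.086

Union bound over the 58 events: P(max_{1 ≤ j ≤ 58} |X̄_j − μ_j| ≥ 0.095) ≤ 58·2·exp(−2nε²) = 116 exp(−2·725·0.095²).
So c = 2·725·0.095² = 13.0862.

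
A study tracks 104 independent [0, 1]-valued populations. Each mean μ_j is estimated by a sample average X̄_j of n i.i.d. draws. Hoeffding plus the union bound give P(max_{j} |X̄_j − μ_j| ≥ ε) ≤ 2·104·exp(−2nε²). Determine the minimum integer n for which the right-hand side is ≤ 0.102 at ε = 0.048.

1654

Need 2·104·exp(−2nε²) ≤ 0.102, i.e. exp(−2nε²) ≤ 0.102/208.
So 2nε² ≥ ln(208/0.102) = 7.620321.
Hence n ≥ 7.620321/(2·0.048²) = 1653.715.
The smallest integer n is 1654.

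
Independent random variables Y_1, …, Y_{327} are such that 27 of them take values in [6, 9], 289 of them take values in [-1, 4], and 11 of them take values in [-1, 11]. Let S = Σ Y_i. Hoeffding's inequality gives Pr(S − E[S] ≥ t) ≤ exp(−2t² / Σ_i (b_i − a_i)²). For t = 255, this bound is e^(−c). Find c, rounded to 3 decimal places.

14.367

Σ(b_i − a_i)² = 27·3² + 289·5² + 11·12² = 9052.
c = 2t² / 9052 = 2·255² / 9052 = 14.3670.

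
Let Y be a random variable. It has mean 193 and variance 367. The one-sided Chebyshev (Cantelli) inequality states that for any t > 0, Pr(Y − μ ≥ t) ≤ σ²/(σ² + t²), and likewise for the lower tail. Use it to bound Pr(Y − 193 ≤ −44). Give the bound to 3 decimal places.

0.159

Here σ² = 367 and t = 44, so σ² + t² = 2303.
Cantelli's bound: 367/2303 = 0.1594.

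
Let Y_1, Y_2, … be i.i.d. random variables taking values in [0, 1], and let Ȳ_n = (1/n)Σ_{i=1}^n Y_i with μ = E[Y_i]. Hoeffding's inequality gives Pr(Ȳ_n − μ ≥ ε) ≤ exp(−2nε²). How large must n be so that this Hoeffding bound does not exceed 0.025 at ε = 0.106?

165

Require exp(−2nε²) ≤ 0.025, i.e. 2nε² ≥ ln(1/0.025) = 3.688879.
So n ≥ 3.688879 / (2·0.106²) = 164.154.
The smallest integer n is 165.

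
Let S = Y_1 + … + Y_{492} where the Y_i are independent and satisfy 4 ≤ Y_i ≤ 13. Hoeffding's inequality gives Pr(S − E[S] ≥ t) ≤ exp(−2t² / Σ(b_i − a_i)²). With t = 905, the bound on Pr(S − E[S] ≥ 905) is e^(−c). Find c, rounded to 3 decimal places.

41.103

Σ(b_i − a_i)² = 492·(9)² = 39852.
c = 2t²/39852 = 2·905²/39852 = 41.1033.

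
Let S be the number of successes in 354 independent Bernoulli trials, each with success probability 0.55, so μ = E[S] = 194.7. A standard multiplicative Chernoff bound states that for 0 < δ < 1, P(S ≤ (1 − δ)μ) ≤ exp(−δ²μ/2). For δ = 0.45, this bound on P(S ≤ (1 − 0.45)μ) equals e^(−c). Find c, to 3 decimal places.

c = δ²μ/2 = 0.45²·194.7/2 = 19.7134.

19.713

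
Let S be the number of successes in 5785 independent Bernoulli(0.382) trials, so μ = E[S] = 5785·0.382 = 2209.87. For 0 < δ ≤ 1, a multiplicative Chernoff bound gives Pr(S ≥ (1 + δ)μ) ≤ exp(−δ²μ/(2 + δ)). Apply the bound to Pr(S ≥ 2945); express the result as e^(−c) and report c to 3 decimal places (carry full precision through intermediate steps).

104.836

Write 2945 = (1 + δ)μ, so δ = 2945/2209.87 − 1 = 0.3326576…
Then the exponent is δ²μ/(2 + δ) = (2945 − μ)² / (μ·(2 + δ)) = 104.836032.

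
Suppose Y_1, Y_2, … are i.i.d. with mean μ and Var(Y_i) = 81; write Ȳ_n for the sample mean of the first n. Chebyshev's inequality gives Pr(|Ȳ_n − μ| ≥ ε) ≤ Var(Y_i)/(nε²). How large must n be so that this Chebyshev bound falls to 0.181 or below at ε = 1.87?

128

Require 81/(n·1.87²) ≤ 0.181, i.e. n ≥ 81/(0.181·1.87²) = 127.974.
The smallest integer n is 128.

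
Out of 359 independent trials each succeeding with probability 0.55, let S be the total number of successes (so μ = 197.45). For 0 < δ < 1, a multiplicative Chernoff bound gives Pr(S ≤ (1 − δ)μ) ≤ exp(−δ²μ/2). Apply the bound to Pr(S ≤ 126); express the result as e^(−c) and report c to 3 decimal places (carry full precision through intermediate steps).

12.928

Write 126 = (1 − δ)μ, so δ = 1 − 126/197.45 = 0.3618638…
Then the exponent is δ²μ/2 = (μ − 126)²/(2μ) = 12.927583.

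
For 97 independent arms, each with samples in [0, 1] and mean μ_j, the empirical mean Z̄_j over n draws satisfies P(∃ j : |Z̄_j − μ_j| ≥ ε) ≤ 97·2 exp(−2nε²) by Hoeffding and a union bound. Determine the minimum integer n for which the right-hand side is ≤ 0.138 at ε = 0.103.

342

Need 2·97·exp(−2nε²) ≤ 0.138, i.e. exp(−2nε²) ≤ 0.138/194.
So 2nε² ≥ ln(194/0.138) = 7.248360.
Hence n ≥ 7.248360/(2·0.103²) = 341.614.
The smallest integer n is 342.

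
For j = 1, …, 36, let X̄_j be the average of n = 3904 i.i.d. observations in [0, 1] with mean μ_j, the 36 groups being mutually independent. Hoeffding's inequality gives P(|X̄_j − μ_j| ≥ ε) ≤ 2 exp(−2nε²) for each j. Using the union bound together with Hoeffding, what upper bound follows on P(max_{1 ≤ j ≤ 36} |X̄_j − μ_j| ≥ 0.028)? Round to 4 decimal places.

0.1581

Per-experiment Hoeffding bound: 2·exp(−2·3904·0.028²) = 2·exp(−6.12147) = 0.0043904.
Union bound over 36 events: 36·0.0043904 = 0.15806.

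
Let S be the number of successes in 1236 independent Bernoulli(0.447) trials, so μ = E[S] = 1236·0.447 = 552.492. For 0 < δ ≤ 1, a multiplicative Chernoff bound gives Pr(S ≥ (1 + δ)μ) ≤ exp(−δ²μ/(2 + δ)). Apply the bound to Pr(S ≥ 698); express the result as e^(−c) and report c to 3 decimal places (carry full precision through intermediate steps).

16.931

Write 698 = (1 + δ)μ, so δ = 698/552.492 − 1 = 0.2633667…
Then the exponent is δ²μ/(2 + δ) = (698 − μ)² / (μ·(2 + δ)) = 16.931398.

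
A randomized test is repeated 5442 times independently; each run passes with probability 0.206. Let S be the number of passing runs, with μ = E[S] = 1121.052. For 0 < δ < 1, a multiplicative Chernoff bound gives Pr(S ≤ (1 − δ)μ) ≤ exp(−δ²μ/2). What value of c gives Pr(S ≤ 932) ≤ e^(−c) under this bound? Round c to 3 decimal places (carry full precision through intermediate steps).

Write 932 = (1 − δ)μ, so δ = 1 − 932/1121.052 = 0.168638…
Then the exponent is δ²μ/2 = (μ − 932)²/(2μ) = 15.940678.

15.941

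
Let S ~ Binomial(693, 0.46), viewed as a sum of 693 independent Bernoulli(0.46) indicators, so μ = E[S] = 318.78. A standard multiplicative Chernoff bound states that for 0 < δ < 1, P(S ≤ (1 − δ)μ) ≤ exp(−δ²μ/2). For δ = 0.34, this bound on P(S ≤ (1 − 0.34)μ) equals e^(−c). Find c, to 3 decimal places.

18.425

c = δ²μ/2 = 0.34²·318.78/2 = 18.4255.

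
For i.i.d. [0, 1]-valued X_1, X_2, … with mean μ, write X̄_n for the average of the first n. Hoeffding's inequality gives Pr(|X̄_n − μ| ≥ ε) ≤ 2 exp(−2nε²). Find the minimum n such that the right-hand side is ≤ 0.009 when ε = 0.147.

Require 2·exp(−2nε²) ≤ 0.009, i.e. 2nε² ≥ ln(2/0.009) = 5.403678.
So n ≥ 5.403678 / (2·0.147²) = 125.033.
The smallest integer n is 126.

126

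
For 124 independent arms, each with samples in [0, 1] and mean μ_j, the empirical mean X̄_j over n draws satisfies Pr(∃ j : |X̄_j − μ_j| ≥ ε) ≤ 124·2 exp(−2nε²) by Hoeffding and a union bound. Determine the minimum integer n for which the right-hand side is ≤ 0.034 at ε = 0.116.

331

Need 2·124·exp(−2nε²) ≤ 0.034, i.e. exp(−2nε²) ≤ 0.034/248.
So 2nε² ≥ ln(248/0.034) = 8.894824.
Hence n ≥ 8.894824/(2·0.116²) = 330.515.
The smallest integer n is 331.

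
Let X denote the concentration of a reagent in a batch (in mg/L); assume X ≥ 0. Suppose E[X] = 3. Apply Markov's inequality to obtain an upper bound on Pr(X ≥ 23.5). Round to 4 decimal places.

0.1277

Markov's inequality: for a non-negative random variable, Pr(X ≥ a) ≤ E[X]/a.
Here E[X] = 3 and a = 23.5, so the bound is 3/23.5 = 0.1277.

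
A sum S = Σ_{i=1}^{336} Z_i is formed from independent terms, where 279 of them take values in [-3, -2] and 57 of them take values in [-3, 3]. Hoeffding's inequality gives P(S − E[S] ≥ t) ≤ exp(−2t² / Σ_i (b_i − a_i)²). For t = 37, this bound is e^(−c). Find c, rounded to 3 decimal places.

Σ(b_i − a_i)² = 279·1² + 57·6² = 2331.
c = 2t² / 2331 = 2·37² / 2331 = 1.1746.

1.175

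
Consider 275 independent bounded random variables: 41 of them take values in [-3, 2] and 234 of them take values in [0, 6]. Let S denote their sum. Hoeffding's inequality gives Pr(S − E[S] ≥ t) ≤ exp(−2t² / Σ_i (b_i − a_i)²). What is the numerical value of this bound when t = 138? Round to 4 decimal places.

0.0178

Σ(b_i − a_i)² = 41·5² + 234·6² = 9449.
Exponent = 2·138² / 9449 = 4.03090.
Bound = exp(−4.03090) = 0.01776.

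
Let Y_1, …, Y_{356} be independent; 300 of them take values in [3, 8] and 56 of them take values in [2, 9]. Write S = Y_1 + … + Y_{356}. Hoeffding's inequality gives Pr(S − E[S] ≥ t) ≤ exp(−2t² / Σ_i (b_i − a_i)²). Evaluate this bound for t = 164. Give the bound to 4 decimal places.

Σ(b_i − a_i)² = 300·5² + 56·7² = 10244.
Exponent = 2·164² / 10244 = 5.25107.
Bound = exp(−5.25107) = 0.00524.

0.0052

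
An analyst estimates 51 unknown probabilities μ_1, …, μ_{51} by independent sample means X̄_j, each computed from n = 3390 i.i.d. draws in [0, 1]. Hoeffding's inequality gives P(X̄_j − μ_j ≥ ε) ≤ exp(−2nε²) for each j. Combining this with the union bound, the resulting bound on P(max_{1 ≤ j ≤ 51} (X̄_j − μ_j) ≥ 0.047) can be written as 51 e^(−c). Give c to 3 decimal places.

Union bound over the 51 events: P(max_{1 ≤ j ≤ 51} (X̄_j − μ_j) ≥ 0.047) ≤ 51·exp(−2nε²) = 51 exp(−2·3390·0.047²).
So c = 2·3390·0.047² = 14.9770.

14.977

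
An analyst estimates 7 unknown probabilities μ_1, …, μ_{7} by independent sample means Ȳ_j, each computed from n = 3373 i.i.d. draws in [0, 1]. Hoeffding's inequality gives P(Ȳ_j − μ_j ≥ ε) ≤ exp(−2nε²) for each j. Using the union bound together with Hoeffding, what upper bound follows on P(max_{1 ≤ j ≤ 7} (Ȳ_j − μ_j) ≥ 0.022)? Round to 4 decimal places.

Per-experiment Hoeffding bound: exp(−2·3373·0.022²) = exp(−3.26506) = 0.038194.
Union bound over 7 events: 7·0.038194 = 0.26736.

0.2674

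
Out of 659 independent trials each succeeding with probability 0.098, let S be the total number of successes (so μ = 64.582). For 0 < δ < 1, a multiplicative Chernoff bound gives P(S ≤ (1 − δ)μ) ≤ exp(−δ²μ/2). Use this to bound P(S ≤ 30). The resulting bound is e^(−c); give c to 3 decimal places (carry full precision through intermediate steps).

9.259

Write 30 = (1 − δ)μ, so δ = 1 − 30/64.582 = 0.5354743…
Then the exponent is δ²μ/2 = (μ − 30)²/(2μ) = 9.258886.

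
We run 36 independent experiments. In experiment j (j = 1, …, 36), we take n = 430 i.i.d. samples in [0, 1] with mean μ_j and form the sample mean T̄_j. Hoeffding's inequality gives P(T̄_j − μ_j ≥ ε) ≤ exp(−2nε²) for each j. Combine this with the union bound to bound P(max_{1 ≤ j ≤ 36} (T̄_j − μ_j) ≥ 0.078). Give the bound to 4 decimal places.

0.1923

Per-experiment Hoeffding bound: exp(−2·430·0.078²) = exp(−5.23224) = 0.0053415.
Union bound over 36 events: 36·0.0053415 = 0.19230.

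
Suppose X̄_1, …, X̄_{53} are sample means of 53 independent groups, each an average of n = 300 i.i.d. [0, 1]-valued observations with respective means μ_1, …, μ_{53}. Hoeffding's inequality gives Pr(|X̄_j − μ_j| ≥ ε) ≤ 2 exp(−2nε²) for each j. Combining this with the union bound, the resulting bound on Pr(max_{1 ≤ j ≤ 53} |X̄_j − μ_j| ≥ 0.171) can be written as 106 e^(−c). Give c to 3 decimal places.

Union bound over the 53 events: Pr(max_{1 ≤ j ≤ 53} |X̄_j − μ_j| ≥ 0.171) ≤ 53·2·exp(−2nε²) = 106 exp(−2·300·0.171²).
So c = 2·300·0.171² = 17.5446.

17.545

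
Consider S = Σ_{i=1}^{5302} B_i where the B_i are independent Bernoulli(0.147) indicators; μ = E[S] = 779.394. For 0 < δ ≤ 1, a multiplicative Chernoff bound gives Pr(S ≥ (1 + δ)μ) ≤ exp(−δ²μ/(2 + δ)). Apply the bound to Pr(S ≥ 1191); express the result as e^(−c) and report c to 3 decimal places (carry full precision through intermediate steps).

85.983

Write 1191 = (1 + δ)μ, so δ = 1191/779.394 − 1 = 0.5281103…
Then the exponent is δ²μ/(2 + δ) = (1191 − μ)² / (μ·(2 + δ)) = 85.982549.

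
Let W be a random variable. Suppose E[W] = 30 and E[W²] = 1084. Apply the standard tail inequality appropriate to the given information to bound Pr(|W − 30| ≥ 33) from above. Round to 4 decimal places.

0.1690

The first two moments determine the variance, so Chebyshev's inequality is the sharpest standard bound available.
Var(W) = E[W²] − (E[W])² = 1084 − 900 = 184.
Chebyshev's inequality: Pr(|W − μ| ≥ t) ≤ Var(W)/t² = 184/1089 = 0.1690.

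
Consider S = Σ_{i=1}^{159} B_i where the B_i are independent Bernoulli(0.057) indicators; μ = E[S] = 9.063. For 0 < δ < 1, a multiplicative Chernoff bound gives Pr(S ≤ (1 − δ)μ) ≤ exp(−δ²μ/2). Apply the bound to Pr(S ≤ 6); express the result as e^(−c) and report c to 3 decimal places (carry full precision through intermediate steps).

Write 6 = (1 − δ)μ, so δ = 1 − 6/9.063 = 0.3379676…
Then the exponent is δ²μ/2 = (μ − 6)²/(2μ) = 0.517597.

0.518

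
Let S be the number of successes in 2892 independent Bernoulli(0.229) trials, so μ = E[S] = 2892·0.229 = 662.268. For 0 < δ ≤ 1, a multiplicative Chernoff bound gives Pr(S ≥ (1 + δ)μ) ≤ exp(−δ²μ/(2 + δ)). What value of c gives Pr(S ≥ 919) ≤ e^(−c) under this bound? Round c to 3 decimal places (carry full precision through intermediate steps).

Write 919 = (1 + δ)μ, so δ = 919/662.268 − 1 = 0.3876558…
Then the exponent is δ²μ/(2 + δ) = (919 − μ)² / (μ·(2 + δ)) = 41.682574.

41.683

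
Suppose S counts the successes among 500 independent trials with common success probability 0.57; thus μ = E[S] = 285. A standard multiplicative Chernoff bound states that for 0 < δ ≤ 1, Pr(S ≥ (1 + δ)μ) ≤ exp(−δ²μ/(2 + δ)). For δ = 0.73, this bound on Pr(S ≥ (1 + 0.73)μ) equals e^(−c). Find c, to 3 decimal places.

c = δ²μ/(2 + δ) = 0.73²·285/(2 + 0.73) = 55.6324.

55.632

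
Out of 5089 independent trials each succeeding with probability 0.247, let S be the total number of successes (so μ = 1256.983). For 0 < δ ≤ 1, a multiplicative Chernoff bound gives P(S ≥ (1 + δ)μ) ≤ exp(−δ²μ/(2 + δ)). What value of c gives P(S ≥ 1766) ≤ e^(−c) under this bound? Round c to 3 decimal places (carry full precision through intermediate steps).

85.709

Write 1766 = (1 + δ)μ, so δ = 1766/1256.983 − 1 = 0.4049514…
Then the exponent is δ²μ/(2 + δ) = (1766 − μ)² / (μ·(2 + δ)) = 85.709482.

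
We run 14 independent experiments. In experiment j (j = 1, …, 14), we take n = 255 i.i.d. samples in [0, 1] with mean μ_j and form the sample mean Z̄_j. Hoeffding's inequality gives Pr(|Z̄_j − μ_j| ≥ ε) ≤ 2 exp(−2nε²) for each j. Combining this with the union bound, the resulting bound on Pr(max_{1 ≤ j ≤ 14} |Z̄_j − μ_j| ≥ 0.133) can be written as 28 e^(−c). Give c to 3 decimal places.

Union bound over the 14 events: Pr(max_{1 ≤ j ≤ 14} |Z̄_j − μ_j| ≥ 0.133) ≤ 14·2·exp(−2nε²) = 28 exp(−2·255·0.133²).
So c = 2·255·0.133² = 9.0214.

9.021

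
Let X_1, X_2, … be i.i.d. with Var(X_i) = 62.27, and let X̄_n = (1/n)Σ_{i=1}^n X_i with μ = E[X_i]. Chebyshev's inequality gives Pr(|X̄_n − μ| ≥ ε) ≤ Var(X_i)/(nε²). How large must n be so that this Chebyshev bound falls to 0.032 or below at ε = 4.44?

Require 62.27/(n·4.44²) ≤ 0.032, i.e. n ≥ 62.27/(0.032·4.44²) = 98.710.
The smallest integer n is 99.

99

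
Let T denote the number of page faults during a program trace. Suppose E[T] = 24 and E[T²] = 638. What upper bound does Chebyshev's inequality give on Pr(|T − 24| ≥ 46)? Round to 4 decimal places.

0.0293

Var(T) = E[T²] − (E[T])² = 638 − 576 = 62.
Chebyshev's inequality: Pr(|T − μ| ≥ t) ≤ Var(T)/t² = 62/2116 = 0.0293.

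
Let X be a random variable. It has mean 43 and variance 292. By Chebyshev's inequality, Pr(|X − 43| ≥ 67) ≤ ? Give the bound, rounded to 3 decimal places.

Chebyshev: Pr(|X − μ| ≥ t) ≤ Var(X)/t².
Bound = 292 / 4489 = 0.0650.

0.065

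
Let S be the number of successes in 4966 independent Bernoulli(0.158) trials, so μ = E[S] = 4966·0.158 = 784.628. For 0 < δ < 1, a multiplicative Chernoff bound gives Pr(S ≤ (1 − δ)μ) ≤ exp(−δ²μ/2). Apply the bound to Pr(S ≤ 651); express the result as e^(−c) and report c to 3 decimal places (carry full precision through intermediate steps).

11.379

Write 651 = (1 − δ)μ, so δ = 1 − 651/784.628 = 0.1703075…
Then the exponent is δ²μ/2 = (μ − 651)²/(2μ) = 11.378922.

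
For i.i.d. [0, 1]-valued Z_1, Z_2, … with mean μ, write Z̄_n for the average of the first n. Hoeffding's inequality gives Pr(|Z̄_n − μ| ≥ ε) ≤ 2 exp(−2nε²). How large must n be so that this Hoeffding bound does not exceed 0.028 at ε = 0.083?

Require 2·exp(−2nε²) ≤ 0.028, i.e. 2nε² ≥ ln(2/0.028) = 4.268698.
So n ≥ 4.268698 / (2·0.083²) = 309.820.
The smallest integer n is 310.

310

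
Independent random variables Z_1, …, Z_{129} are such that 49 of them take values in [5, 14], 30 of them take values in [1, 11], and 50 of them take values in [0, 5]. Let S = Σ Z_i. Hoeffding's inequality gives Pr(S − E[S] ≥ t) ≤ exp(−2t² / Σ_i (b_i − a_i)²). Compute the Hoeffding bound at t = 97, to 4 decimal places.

0.1013

Σ(b_i − a_i)² = 49·9² + 30·10² + 50·5² = 8219.
Exponent = 2·97² / 8219 = 2.28957.
Bound = exp(−2.28957) = 0.10131.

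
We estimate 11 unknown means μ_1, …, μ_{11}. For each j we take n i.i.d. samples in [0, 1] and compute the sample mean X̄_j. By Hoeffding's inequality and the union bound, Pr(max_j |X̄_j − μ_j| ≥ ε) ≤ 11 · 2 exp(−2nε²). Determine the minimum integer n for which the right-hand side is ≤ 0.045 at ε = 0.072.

598

Need 2·11·exp(−2nε²) ≤ 0.045, i.e. exp(−2nε²) ≤ 0.045/22.
So 2nε² ≥ ln(22/0.045) = 6.192135.
Hence n ≥ 6.192135/(2·0.072²) = 597.235.
The smallest integer n is 598.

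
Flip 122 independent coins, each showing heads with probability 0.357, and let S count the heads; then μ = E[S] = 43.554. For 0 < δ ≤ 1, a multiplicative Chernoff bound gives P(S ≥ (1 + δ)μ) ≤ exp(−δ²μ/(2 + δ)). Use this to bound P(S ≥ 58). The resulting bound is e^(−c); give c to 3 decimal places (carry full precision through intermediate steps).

2.055

Write 58 = (1 + δ)μ, so δ = 58/43.554 − 1 = 0.3316802…
Then the exponent is δ²μ/(2 + δ) = (58 − μ)² / (μ·(2 + δ)) = 2.054935.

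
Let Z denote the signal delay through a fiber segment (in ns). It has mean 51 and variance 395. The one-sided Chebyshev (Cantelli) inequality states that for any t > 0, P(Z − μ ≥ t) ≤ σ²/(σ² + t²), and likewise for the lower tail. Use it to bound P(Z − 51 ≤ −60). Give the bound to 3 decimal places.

0.099

Here σ² = 395 and t = 60, so σ² + t² = 3995.
Cantelli's bound: 395/3995 = 0.0989.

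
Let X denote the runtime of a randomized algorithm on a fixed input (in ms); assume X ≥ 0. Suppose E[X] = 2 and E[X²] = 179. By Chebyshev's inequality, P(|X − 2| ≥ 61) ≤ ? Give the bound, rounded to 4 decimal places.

0.0470

Var(X) = E[X²] − (E[X])² = 179 − 4 = 175.
Chebyshev's inequality: P(|X − μ| ≥ t) ≤ Var(X)/t² = 175/3721 = 0.0470.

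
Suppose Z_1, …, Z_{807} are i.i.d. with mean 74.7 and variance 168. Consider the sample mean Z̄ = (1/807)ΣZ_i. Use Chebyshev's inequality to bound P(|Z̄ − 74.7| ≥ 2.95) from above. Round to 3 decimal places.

0.024

Var(Z̄) = Var(Z_i)/n = 168/807 = 0.20818.
Chebyshev: P(|Z̄ − 74.7| ≥ 2.95) ≤ Var(Z̄)/(2.95)² = 168/(807·2.95²) = 0.0239.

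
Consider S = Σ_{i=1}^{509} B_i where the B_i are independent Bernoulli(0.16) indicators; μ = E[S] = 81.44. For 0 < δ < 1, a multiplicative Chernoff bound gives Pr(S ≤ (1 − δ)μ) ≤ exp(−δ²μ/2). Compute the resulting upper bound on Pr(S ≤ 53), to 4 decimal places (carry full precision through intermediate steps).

Write 53 = (1 − δ)μ, so δ = 1 − 53/81.44 = 0.3492141…
Then the exponent is δ²μ/2 = (μ − 53)²/(2μ) = 4.965825.
Bound = exp(−4.965825) = 0.00697.

0.0070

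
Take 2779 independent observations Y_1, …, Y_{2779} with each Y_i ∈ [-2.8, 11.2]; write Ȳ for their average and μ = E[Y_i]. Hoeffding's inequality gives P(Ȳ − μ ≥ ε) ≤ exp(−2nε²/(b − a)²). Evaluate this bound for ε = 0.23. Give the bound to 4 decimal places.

Exponent: 2nε²/(b − a)² = 2·2779·0.23² / 14² = 1.50009.
Bound = exp(−1.50009) = 0.22311.

0.2231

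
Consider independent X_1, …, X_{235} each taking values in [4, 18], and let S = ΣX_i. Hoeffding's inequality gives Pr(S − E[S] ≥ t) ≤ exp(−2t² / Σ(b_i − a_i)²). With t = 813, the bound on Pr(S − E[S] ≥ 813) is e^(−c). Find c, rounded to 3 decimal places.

Σ(b_i − a_i)² = 235·(14)² = 46060.
c = 2t²/46060 = 2·813²/46060 = 28.7003.

28.700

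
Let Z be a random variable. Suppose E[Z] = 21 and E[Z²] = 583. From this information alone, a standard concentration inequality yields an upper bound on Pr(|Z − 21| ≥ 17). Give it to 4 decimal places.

0.4913

The first two moments determine the variance, so Chebyshev's inequality is the sharpest standard bound available.
Var(Z) = E[Z²] − (E[Z])² = 583 − 441 = 142.
Chebyshev's inequality: Pr(|Z − μ| ≥ t) ≤ Var(Z)/t² = 142/289 = 0.4913.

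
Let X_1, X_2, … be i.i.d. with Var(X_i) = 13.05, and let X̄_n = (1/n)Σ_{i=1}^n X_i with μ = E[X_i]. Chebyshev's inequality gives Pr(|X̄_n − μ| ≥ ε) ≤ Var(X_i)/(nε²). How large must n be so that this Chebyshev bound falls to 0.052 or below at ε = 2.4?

44

Require 13.05/(n·2.4²) ≤ 0.052, i.e. n ≥ 13.05/(0.052·2.4²) = 43.570.
The smallest integer n is 44.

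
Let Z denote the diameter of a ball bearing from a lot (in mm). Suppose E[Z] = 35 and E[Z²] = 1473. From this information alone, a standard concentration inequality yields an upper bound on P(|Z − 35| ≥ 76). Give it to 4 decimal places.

0.0429

The first two moments determine the variance, so Chebyshev's inequality is the sharpest standard bound available.
Var(Z) = E[Z²] − (E[Z])² = 1473 − 1225 = 248.
Chebyshev's inequality: P(|Z − μ| ≥ t) ≤ Var(Z)/t² = 248/5776 = 0.0429.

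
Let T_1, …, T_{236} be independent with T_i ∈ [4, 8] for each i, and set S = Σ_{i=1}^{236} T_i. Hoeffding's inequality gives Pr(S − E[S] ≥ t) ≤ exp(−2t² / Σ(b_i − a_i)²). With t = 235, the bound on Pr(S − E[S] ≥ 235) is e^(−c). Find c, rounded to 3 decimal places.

29.251

Σ(b_i − a_i)² = 236·(4)² = 3776.
c = 2t²/3776 = 2·235²/3776 = 29.2505.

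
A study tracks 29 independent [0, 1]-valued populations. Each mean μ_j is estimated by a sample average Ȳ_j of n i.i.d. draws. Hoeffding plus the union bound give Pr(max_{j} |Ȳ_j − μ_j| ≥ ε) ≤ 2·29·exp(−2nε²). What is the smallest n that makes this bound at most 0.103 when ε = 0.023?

Need 2·29·exp(−2nε²) ≤ 0.103, i.e. exp(−2nε²) ≤ 0.103/58.
So 2nε² ≥ ln(58/0.103) = 6.333469.
Hence n ≥ 6.333469/(2·0.023²) = 5986.266.
The smallest integer n is 5987.

5987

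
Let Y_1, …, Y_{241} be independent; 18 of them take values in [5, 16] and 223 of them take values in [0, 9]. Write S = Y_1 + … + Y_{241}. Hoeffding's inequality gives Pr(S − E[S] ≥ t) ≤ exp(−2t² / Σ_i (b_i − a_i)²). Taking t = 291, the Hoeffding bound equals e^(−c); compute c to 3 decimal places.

8.367

Σ(b_i − a_i)² = 18·11² + 223·9² = 20241.
c = 2t² / 20241 = 2·291² / 20241 = 8.3673.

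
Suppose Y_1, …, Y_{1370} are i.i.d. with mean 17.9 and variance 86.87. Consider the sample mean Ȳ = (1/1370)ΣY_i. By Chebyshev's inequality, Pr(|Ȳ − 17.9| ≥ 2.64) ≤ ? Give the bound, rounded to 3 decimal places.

0.009

Var(Ȳ) = Var(Y_i)/n = 86.87/1370 = 0.063409.
Chebyshev: Pr(|Ȳ − 17.9| ≥ 2.64) ≤ Var(Ȳ)/(2.64)² = 86.87/(1370·2.64²) = 0.0091.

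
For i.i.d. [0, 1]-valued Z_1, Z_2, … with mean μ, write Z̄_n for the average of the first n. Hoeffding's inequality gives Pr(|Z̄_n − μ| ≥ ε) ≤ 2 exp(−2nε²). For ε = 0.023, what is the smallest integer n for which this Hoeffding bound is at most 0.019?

Require 2·exp(−2nε²) ≤ 0.019, i.e. 2nε² ≥ ln(2/0.019) = 4.656463.
So n ≥ 4.656463 / (2·0.023²) = 4401.194.
The smallest integer n is 4402.

4402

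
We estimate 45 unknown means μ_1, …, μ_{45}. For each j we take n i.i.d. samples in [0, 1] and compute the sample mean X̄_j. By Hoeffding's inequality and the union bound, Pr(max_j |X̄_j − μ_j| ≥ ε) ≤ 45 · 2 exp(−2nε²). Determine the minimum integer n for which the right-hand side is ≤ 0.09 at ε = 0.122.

Need 2·45·exp(−2nε²) ≤ 0.09, i.e. exp(−2nε²) ≤ 0.09/90.
So 2nε² ≥ ln(90/0.09) = 6.907755.
Hence n ≥ 6.907755/(2·0.122²) = 232.053.
The smallest integer n is 233.

233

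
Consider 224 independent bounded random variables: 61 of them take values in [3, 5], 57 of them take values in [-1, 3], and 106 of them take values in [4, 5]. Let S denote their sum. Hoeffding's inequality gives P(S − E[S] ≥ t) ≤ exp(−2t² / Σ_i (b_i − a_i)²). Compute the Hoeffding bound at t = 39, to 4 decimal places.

Σ(b_i − a_i)² = 61·2² + 57·4² + 106·1² = 1262.
Exponent = 2·39² / 1262 = 2.41046.
Bound = exp(−2.41046) = 0.08977.

0.0898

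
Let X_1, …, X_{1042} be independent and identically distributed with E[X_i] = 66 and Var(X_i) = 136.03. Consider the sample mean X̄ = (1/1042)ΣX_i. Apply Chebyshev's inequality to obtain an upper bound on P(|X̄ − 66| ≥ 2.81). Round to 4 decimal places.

Var(X̄) = Var(X_i)/n = 136.03/1042 = 0.13055.
Chebyshev: P(|X̄ − 66| ≥ 2.81) ≤ Var(X̄)/(2.81)² = 136.03/(1042·2.81²) = 0.0165.

0.0165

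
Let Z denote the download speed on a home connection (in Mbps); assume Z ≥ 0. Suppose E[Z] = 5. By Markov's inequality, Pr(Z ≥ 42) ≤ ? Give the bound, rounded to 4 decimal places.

0.1190

Markov's inequality: for a non-negative random variable, Pr(Z ≥ a) ≤ E[Z]/a.
Here E[Z] = 5 and a = 42, so the bound is 5/42 = 0.1190.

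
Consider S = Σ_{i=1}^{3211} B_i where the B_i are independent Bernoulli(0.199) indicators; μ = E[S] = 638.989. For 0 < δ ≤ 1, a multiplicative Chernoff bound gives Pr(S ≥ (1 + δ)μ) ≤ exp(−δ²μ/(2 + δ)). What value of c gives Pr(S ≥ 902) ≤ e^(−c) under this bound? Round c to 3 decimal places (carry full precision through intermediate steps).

Write 902 = (1 + δ)μ, so δ = 902/638.989 − 1 = 0.4116049…
Then the exponent is δ²μ/(2 + δ) = (902 − μ)² / (μ·(2 + δ)) = 44.889864.

44.890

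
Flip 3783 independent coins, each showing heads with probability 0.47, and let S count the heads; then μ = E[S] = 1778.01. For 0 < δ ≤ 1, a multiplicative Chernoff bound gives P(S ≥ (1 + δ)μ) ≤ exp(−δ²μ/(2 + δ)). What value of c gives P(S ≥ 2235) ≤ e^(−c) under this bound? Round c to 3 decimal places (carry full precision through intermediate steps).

Write 2235 = (1 + δ)μ, so δ = 2235/1778.01 − 1 = 0.2570233…
Then the exponent is δ²μ/(2 + δ) = (2235 − μ)² / (μ·(2 + δ)) = 52.040703.

52.041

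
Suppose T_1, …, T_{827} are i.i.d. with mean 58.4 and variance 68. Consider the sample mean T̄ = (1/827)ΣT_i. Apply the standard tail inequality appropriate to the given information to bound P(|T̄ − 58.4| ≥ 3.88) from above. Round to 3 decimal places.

0.005

With mean and variance of each term known, Chebyshev's inequality bounds the deviation of the sum (or sample mean).
Var(T̄) = Var(T_i)/n = 68/827 = 0.082225.
Chebyshev: P(|T̄ − 58.4| ≥ 3.88) ≤ Var(T̄)/(3.88)² = 68/(827·3.88²) = 0.0055.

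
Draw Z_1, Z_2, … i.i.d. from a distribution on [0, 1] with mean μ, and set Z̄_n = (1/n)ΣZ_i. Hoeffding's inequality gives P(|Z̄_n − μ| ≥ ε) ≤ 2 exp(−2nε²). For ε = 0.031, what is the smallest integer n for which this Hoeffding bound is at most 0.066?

Require 2·exp(−2nε²) ≤ 0.066, i.e. 2nε² ≥ ln(2/0.066) = 3.411248.
So n ≥ 3.411248 / (2·0.031²) = 1774.843.
The smallest integer n is 1775.

1775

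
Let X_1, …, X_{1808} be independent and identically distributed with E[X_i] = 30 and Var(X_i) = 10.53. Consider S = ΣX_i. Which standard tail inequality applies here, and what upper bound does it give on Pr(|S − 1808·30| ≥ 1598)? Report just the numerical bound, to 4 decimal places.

With mean and variance of each term known, Chebyshev's inequality bounds the deviation of the sum (or sample mean).
Var(S) = n·Var(X_i) = 1808·10.53 = 19038.24.
Chebyshev: Pr(|S − 1808·30| ≥ 1598) ≤ Var(S)/1598² = 19038.24/2553604 = 0.0075.

0.0075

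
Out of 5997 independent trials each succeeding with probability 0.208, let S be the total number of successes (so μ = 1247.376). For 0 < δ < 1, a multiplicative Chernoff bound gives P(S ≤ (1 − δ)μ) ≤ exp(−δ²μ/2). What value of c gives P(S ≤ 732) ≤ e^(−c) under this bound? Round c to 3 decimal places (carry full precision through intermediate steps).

106.468

Write 732 = (1 − δ)μ, so δ = 1 − 732/1247.376 = 0.4131681…
Then the exponent is δ²μ/2 = (μ − 732)²/(2μ) = 106.468467.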